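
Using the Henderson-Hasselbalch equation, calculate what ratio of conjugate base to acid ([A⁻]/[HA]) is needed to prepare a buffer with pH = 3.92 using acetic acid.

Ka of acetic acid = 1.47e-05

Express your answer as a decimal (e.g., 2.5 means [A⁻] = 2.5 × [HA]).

pKa = -log(1.47e-05) = 4.8327. pH = pKa + log([A⁻]/[HA]), so log([A⁻]/[HA]) = pH − pKa = 3.92 − 4.8327 = -0.9127. [A⁻]/[HA] = 10^(-0.9127) = 0.122

[A⁻]/[HA] = 0.122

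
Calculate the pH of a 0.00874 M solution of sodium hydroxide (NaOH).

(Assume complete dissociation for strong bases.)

[OH⁻] = 0.00874 M for strong base. pOH = -log[OH⁻] = 2.06, pH = 14 - pOH

pH = 11.94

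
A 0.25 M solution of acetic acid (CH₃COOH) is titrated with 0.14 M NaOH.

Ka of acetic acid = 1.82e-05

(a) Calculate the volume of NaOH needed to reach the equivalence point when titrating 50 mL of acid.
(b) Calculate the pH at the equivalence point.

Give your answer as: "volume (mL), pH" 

moles acid = 0.25 × 50/1000 = 0.0125 mol; V_base = moles/0.14 × 1000 = 89.3 mL. At equivalence only the conjugate base is present: [A⁻] = 0.0125/0.139 = 8.9744e-02 M. Kb = Kw/Ka = 5.49e-10; [OH⁻] = √(Kb × [A⁻]) = 7.0221e-06; pOH = 5.15; pH = 14 - pOH = 8.85.

V = 89.3 mL, pH = 8.85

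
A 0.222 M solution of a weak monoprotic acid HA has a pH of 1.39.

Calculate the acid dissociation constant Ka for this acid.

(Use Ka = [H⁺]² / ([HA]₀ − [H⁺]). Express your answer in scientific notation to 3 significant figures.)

[H⁺] = 10^(−pH) = 10^(−1.39) = 4.074e-02 M. For HA ⇌ H⁺ + A⁻, Ka = [H⁺][A⁻]/[HA] = [H⁺]² / ([HA]₀ − [H⁺]) = (4.074e-02)² / (0.222 − 4.074e-02) = 9.16e-03.

K_a = 9.16e-03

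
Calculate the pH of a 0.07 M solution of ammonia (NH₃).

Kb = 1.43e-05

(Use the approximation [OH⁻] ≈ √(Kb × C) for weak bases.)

[OH⁻] = √(Kb × C) = √(1.43e-05 × 0.07) = 1.0005e-03. pOH = 3.00, pH = 14 - pOH

pH = 11.00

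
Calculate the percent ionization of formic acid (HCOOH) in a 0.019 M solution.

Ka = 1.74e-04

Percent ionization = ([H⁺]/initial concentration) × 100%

Using Ka equilibrium: x² + Ka×x - Ka×C = 0. Solving: [H⁺] = 1.7333e-03. Percent = (1.7333e-03/0.019) × 100

Percent ionization = 9.12%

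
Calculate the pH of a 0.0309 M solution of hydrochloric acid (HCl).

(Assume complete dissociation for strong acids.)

[H⁺] = 0.0309 M for strong acid. pH = -log[H⁺] = -log(0.0309)

pH = 1.51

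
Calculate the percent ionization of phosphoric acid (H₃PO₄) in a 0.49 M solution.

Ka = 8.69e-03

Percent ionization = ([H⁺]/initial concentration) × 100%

Using Ka equilibrium: x² + Ka×x - Ka×C = 0. Solving: [H⁺] = 6.1054e-02. Percent = (6.1054e-02/0.49) × 100

Percent ionization = 12.5%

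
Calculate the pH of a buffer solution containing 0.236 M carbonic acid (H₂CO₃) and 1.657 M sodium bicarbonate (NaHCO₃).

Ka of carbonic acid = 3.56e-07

pKa = -log(3.56e-07) = 6.45. pH = pKa + log([A⁻]/[HA]) = 6.45 + log(1.657/0.236)

pH = 7.29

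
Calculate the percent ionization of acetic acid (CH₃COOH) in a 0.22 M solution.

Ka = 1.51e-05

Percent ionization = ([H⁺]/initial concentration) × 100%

Using Ka equilibrium: x² + Ka×x - Ka×C = 0. Solving: [H⁺] = 1.8151e-03. Percent = (1.8151e-03/0.22) × 100

Percent ionization = 0.825%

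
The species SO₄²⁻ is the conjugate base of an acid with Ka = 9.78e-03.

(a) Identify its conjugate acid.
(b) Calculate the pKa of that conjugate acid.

(a) The conjugate acid is formed by adding one H⁺ to SO₄²⁻, giving HSO₄⁻. (b) pKa = -log(Ka) = -log(9.78e-03) = 2.01.

Conjugate acid: HSO₄⁻; pK_a = 2.01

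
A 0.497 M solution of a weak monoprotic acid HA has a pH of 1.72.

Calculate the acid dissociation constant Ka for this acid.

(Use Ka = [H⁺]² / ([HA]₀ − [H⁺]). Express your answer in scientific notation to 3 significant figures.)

[H⁺] = 10^(−pH) = 10^(−1.72) = 1.905e-02 M. For HA ⇌ H⁺ + A⁻, Ka = [H⁺][A⁻]/[HA] = [H⁺]² / ([HA]₀ − [H⁺]) = (1.905e-02)² / (0.497 − 1.905e-02) = 7.60e-04.

K_a = 7.60e-04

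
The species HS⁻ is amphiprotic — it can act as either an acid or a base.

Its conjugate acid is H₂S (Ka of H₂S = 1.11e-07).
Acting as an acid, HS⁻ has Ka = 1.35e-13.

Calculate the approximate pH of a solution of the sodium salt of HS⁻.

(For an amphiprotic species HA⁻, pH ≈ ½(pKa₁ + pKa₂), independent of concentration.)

pKa₁ = -log(1.11e-07) = 6.95; pKa₂ = -log(1.35e-13) = 12.87. For an amphiprotic species, pH ≈ ½(pKa₁ + pKa₂) = ½(6.95 + 12.87) = 9.91.

pH = 9.91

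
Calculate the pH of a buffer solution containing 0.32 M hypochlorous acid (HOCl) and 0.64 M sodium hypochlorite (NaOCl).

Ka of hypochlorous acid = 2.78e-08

pKa = -log(2.78e-08) = 7.56. pH = pKa + log([A⁻]/[HA]) = 7.56 + log(0.64/0.32)

pH = 7.86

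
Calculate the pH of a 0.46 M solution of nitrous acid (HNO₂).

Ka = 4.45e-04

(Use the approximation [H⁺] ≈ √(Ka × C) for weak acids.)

[H⁺] = √(Ka × C) = √(4.45e-04 × 0.46) = 1.4307e-02. pH = -log(1.4307e-02)

pH = 1.84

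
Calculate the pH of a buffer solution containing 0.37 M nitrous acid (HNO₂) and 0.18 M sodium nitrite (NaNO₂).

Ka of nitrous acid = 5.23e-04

pKa = -log(5.23e-04) = 3.28. pH = pKa + log([A⁻]/[HA]) = 3.28 + log(0.18/0.37)

pH = 2.97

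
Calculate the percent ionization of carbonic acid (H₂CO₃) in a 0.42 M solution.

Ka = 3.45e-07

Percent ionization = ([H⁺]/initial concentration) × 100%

Using Ka equilibrium: x² + Ka×x - Ka×C = 0. Solving: [H⁺] = 3.8048e-04. Percent = (3.8048e-04/0.42) × 100

Percent ionization = 0.0906%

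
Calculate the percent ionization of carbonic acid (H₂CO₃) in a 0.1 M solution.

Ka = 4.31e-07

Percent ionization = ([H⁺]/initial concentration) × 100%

Using Ka equilibrium: x² + Ka×x - Ka×C = 0. Solving: [H⁺] = 2.0739e-04. Percent = (2.0739e-04/0.1) × 100

Percent ionization = 0.207%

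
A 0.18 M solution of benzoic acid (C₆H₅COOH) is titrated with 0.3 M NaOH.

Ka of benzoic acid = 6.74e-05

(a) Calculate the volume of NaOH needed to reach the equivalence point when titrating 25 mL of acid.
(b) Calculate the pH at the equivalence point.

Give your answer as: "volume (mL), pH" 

moles acid = 0.18 × 25/1000 = 0.0045 mol; V_base = moles/0.3 × 1000 = 15.0 mL. At equivalence only the conjugate base is present: [A⁻] = 0.0045/0.040 = 1.1250e-01 M. Kb = Kw/Ka = 1.48e-10; [OH⁻] = √(Kb × [A⁻]) = 4.0855e-06; pOH = 5.39; pH = 14 - pOH = 8.61.

V = 15.0 mL, pH = 8.61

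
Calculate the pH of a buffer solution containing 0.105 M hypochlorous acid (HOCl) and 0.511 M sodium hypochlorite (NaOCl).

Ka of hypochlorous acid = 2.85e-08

pKa = -log(2.85e-08) = 7.55. pH = pKa + log([A⁻]/[HA]) = 7.55 + log(0.511/0.105)

pH = 8.23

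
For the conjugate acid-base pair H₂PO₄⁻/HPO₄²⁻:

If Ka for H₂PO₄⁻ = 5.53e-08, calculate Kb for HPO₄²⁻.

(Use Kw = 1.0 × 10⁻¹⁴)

For a conjugate pair Ka × Kb = Kw, so Kb = Kw/Ka = 1.0 × 10⁻¹⁴ / 5.53e-08 = 1.81e-07.

K_b = 1.81e-07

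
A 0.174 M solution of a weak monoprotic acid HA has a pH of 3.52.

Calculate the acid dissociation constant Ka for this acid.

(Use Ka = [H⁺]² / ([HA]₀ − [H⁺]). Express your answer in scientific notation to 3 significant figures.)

[H⁺] = 10^(−pH) = 10^(−3.52) = 3.020e-04 M. For HA ⇌ H⁺ + A⁻, Ka = [H⁺][A⁻]/[HA] = [H⁺]² / ([HA]₀ − [H⁺]) = (3.020e-04)² / (0.174 − 3.020e-04) = 5.25e-07.

K_a = 5.25e-07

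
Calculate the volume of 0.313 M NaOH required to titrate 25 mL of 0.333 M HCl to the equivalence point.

At equivalence: moles acid = moles base. moles HCl = 0.333 × 25/1000 = 0.008325 mol. V_base = moles / 0.313 × 1000 = 26.6 mL.

V_{base} = 26.6 mL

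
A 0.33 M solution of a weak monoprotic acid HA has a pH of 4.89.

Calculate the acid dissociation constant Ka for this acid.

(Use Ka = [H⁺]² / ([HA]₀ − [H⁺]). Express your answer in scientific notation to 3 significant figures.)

[H⁺] = 10^(−pH) = 10^(−4.89) = 1.288e-05 M. For HA ⇌ H⁺ + A⁻, Ka = [H⁺][A⁻]/[HA] = [H⁺]² / ([HA]₀ − [H⁺]) = (1.288e-05)² / (0.33 − 1.288e-05) = 5.03e-10.

K_a = 5.03e-10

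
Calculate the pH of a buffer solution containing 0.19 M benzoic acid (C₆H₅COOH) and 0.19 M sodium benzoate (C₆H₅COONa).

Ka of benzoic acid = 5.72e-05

pKa = -log(5.72e-05) = 4.24. pH = pKa + log([A⁻]/[HA]) = 4.24 + log(0.19/0.19)

pH = 4.24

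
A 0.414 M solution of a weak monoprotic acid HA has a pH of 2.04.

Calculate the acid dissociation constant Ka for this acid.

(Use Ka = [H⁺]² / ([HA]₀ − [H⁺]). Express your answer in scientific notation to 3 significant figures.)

[H⁺] = 10^(−pH) = 10^(−2.04) = 9.120e-03 M. For HA ⇌ H⁺ + A⁻, Ka = [H⁺][A⁻]/[HA] = [H⁺]² / ([HA]₀ − [H⁺]) = (9.120e-03)² / (0.414 − 9.120e-03) = 2.05e-04.

K_a = 2.05e-04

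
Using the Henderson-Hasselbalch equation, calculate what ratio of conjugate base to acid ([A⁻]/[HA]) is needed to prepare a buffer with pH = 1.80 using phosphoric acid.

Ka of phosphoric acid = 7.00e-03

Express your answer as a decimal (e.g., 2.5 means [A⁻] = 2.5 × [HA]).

pKa = -log(7.00e-03) = 2.1549. pH = pKa + log([A⁻]/[HA]), so log([A⁻]/[HA]) = pH − pKa = 1.80 − 2.1549 = -0.3549. [A⁻]/[HA] = 10^(-0.3549) = 0.442

[A⁻]/[HA] = 0.442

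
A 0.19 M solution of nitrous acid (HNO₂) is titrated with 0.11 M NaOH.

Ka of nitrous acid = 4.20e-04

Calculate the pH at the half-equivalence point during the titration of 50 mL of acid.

At half-equivalence [HA] = [A⁻], so Henderson-Hasselbalch gives pH = pKa = -log(4.20e-04) = 3.38.

pH = pKa = 3.38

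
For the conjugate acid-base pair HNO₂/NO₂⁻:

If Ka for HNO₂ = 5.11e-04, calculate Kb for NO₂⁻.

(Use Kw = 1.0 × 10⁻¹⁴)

For a conjugate pair Ka × Kb = Kw, so Kb = Kw/Ka = 1.0 × 10⁻¹⁴ / 5.11e-04 = 1.96e-11.

K_b = 1.96e-11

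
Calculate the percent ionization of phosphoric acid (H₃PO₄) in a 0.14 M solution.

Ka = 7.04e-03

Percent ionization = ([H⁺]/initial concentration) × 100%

Using Ka equilibrium: x² + Ka×x - Ka×C = 0. Solving: [H⁺] = 2.8071e-02. Percent = (2.8071e-02/0.14) × 100

Percent ionization = 20.1%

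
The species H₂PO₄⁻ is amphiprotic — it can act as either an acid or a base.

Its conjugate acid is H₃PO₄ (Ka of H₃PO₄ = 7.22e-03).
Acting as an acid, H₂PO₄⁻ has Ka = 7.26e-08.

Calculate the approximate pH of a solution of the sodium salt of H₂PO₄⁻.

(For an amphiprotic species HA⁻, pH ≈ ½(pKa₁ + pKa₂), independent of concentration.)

pKa₁ = -log(7.22e-03) = 2.14; pKa₂ = -log(7.26e-08) = 7.14. For an amphiprotic species, pH ≈ ½(pKa₁ + pKa₂) = ½(2.14 + 7.14) = 4.64.

pH = 4.64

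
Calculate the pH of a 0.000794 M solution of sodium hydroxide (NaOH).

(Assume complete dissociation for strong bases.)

[OH⁻] = 0.000794 M for strong base. pOH = -log[OH⁻] = 3.10, pH = 14 - pOH

pH = 10.90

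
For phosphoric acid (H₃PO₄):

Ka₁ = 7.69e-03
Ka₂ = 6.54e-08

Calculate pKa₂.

pKa₂ = -log(Ka₂) = -log(6.54e-08) = 7.18.

pK_{a2} = 7.18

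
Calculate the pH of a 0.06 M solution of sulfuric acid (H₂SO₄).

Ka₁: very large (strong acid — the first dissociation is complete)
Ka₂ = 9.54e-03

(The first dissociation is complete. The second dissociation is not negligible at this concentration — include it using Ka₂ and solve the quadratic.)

First dissociation is complete: [H⁺]₀ = [HSO₄⁻]₀ = C = 0.06 M. Second dissociation HSO₄⁻ ⇌ H⁺ + SO₄²⁻: let x = [SO₄²⁻]. Ka₂ = (C + x)·x / (C − x) = 9.54e-03 → x² + (C + Ka₂)·x − Ka₂·C = 0 → x² + 0.06954·x − 5.724e-04 = 0. x = (−0.06954 + √(0.06954² + 4 × 5.724e-04)) / 2 = 7.4361e-03 M. [H⁺] = C + x = 0.06 + 7.4361e-03 = 6.7436e-02 M. pH = -log(6.7436e-02) = 1.17.

pH = 1.17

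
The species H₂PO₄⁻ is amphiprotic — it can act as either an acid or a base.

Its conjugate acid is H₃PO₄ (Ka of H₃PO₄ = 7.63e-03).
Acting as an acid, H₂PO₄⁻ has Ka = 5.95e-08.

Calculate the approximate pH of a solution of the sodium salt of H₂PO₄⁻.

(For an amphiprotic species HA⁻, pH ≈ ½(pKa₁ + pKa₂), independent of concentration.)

pKa₁ = -log(7.63e-03) = 2.12; pKa₂ = -log(5.95e-08) = 7.23. For an amphiprotic species, pH ≈ ½(pKa₁ + pKa₂) = ½(2.12 + 7.23) = 4.67.

pH = 4.67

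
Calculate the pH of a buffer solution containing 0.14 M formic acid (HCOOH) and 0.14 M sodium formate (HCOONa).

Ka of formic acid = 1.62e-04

pKa = -log(1.62e-04) = 3.79. pH = pKa + log([A⁻]/[HA]) = 3.79 + log(0.14/0.14)

pH = 3.79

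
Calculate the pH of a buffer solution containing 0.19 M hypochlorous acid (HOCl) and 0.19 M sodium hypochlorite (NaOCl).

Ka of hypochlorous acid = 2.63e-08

pKa = -log(2.63e-08) = 7.58. pH = pKa + log([A⁻]/[HA]) = 7.58 + log(0.19/0.19)

pH = 7.58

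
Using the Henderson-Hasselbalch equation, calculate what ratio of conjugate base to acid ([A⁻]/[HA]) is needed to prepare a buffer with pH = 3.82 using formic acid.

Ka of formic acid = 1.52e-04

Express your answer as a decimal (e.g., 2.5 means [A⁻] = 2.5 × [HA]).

pKa = -log(1.52e-04) = 3.8182. pH = pKa + log([A⁻]/[HA]), so log([A⁻]/[HA]) = pH − pKa = 3.82 − 3.8182 = 0.0018. [A⁻]/[HA] = 10^(0.0018) = 1.00

[A⁻]/[HA] = 1.00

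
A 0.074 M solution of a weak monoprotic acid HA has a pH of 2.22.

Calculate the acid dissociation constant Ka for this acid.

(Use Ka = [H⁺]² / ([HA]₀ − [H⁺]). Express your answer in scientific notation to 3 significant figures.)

[H⁺] = 10^(−pH) = 10^(−2.22) = 6.026e-03 M. For HA ⇌ H⁺ + A⁻, Ka = [H⁺][A⁻]/[HA] = [H⁺]² / ([HA]₀ − [H⁺]) = (6.026e-03)² / (0.074 − 6.026e-03) = 5.34e-04.

K_a = 5.34e-04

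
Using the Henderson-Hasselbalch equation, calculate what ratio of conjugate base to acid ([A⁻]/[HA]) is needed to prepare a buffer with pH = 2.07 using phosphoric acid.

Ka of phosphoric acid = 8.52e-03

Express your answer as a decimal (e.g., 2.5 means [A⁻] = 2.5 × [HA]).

pKa = -log(8.52e-03) = 2.0696. pH = pKa + log([A⁻]/[HA]), so log([A⁻]/[HA]) = pH − pKa = 2.07 − 2.0696 = 0.0004. [A⁻]/[HA] = 10^(0.0004) = 1.00

[A⁻]/[HA] = 1.00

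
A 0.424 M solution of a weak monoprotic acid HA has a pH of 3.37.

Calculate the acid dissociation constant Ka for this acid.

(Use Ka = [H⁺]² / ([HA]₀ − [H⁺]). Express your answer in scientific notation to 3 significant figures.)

[H⁺] = 10^(−pH) = 10^(−3.37) = 4.266e-04 M. For HA ⇌ H⁺ + A⁻, Ka = [H⁺][A⁻]/[HA] = [H⁺]² / ([HA]₀ − [H⁺]) = (4.266e-04)² / (0.424 − 4.266e-04) = 4.30e-07.

K_a = 4.30e-07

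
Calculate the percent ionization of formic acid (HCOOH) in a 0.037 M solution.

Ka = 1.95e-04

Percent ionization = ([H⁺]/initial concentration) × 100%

Using Ka equilibrium: x² + Ka×x - Ka×C = 0. Solving: [H⁺] = 2.5903e-03. Percent = (2.5903e-03/0.037) × 100

Percent ionization = 7%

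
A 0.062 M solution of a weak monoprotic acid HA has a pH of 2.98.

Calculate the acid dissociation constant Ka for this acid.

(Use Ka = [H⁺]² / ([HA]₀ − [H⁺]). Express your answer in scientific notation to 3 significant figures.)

[H⁺] = 10^(−pH) = 10^(−2.98) = 1.047e-03 M. For HA ⇌ H⁺ + A⁻, Ka = [H⁺][A⁻]/[HA] = [H⁺]² / ([HA]₀ − [H⁺]) = (1.047e-03)² / (0.062 − 1.047e-03) = 1.80e-05.

K_a = 1.80e-05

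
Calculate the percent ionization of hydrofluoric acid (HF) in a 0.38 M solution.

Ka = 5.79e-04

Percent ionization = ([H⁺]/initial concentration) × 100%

Using Ka equilibrium: x² + Ka×x - Ka×C = 0. Solving: [H⁺] = 1.4546e-02. Percent = (1.4546e-02/0.38) × 100

Percent ionization = 3.83%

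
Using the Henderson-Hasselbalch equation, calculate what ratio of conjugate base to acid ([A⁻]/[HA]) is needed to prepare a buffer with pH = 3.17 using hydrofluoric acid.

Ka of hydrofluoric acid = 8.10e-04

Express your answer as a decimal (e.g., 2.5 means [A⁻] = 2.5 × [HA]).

pKa = -log(8.10e-04) = 3.0915. pH = pKa + log([A⁻]/[HA]), so log([A⁻]/[HA]) = pH − pKa = 3.17 − 3.0915 = 0.0785. [A⁻]/[HA] = 10^(0.0785) = 1.20

[A⁻]/[HA] = 1.20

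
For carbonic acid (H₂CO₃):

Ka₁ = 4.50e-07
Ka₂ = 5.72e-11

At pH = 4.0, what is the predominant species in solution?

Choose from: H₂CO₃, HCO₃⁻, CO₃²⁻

pKa₁ = 6.35, pKa₂ = 10.24. For a polyprotic acid the predominant species crosses at each pKa: below pKa_n the protonated form dominates, above it the deprotonated form does. At pH = 4.0, the predominant species is H₂CO₃.

H₂CO₃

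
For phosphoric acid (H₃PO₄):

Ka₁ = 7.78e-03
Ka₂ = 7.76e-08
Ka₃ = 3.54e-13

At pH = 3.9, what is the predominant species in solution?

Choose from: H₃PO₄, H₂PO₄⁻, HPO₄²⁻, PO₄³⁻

pKa₁ = 2.11, pKa₂ = 7.11, pKa₃ = 12.45. For a polyprotic acid the predominant species crosses at each pKa: below pKa_n the protonated form dominates, above it the deprotonated form does. At pH = 3.9, the predominant species is H₂PO₄⁻.

H₂PO₄⁻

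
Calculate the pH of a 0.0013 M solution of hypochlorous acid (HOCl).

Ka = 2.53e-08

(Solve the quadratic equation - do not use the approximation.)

x² + Ka×x - Ka×C = 0. Using quadratic formula: [H⁺] = 5.7223e-06

pH = 5.24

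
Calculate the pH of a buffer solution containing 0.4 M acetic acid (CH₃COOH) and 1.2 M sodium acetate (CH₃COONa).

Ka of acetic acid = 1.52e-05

pKa = -log(1.52e-05) = 4.82. pH = pKa + log([A⁻]/[HA]) = 4.82 + log(1.2/0.4)

pH = 5.30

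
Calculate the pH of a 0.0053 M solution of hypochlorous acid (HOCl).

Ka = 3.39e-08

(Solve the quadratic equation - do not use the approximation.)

x² + Ka×x - Ka×C = 0. Using quadratic formula: [H⁺] = 1.3387e-05

pH = 4.87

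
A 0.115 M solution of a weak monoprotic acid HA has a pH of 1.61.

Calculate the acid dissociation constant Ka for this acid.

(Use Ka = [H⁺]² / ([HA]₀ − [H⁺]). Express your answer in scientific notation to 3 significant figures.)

[H⁺] = 10^(−pH) = 10^(−1.61) = 2.455e-02 M. For HA ⇌ H⁺ + A⁻, Ka = [H⁺][A⁻]/[HA] = [H⁺]² / ([HA]₀ − [H⁺]) = (2.455e-02)² / (0.115 − 2.455e-02) = 6.66e-03.

K_a = 6.66e-03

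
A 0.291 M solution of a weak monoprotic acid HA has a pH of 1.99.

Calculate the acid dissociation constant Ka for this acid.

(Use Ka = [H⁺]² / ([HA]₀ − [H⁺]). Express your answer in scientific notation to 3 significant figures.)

[H⁺] = 10^(−pH) = 10^(−1.99) = 1.023e-02 M. For HA ⇌ H⁺ + A⁻, Ka = [H⁺][A⁻]/[HA] = [H⁺]² / ([HA]₀ − [H⁺]) = (1.023e-02)² / (0.291 − 1.023e-02) = 3.73e-04.

K_a = 3.73e-04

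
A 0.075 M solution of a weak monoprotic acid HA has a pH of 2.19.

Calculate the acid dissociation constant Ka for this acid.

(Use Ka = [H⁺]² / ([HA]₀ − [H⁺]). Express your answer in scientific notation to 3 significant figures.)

[H⁺] = 10^(−pH) = 10^(−2.19) = 6.457e-03 M. For HA ⇌ H⁺ + A⁻, Ka = [H⁺][A⁻]/[HA] = [H⁺]² / ([HA]₀ − [H⁺]) = (6.457e-03)² / (0.075 − 6.457e-03) = 6.08e-04.

K_a = 6.08e-04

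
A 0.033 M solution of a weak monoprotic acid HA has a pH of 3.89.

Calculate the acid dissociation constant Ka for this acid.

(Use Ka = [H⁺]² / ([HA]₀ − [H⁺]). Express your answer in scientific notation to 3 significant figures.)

[H⁺] = 10^(−pH) = 10^(−3.89) = 1.288e-04 M. For HA ⇌ H⁺ + A⁻, Ka = [H⁺][A⁻]/[HA] = [H⁺]² / ([HA]₀ − [H⁺]) = (1.288e-04)² / (0.033 − 1.288e-04) = 5.05e-07.

K_a = 5.05e-07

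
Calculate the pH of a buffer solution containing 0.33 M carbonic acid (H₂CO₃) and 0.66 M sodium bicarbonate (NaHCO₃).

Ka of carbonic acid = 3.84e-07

pKa = -log(3.84e-07) = 6.42. pH = pKa + log([A⁻]/[HA]) = 6.42 + log(0.66/0.33)

pH = 6.72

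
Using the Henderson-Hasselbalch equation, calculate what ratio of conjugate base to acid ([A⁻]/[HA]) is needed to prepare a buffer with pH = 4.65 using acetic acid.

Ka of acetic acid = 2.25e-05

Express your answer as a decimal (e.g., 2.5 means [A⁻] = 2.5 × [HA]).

pKa = -log(2.25e-05) = 4.6478. pH = pKa + log([A⁻]/[HA]), so log([A⁻]/[HA]) = pH − pKa = 4.65 − 4.6478 = 0.0022. [A⁻]/[HA] = 10^(0.0022) = 1.01

[A⁻]/[HA] = 1.01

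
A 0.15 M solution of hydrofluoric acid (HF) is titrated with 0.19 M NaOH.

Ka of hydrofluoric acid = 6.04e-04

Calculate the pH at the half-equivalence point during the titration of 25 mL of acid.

At half-equivalence [HA] = [A⁻], so Henderson-Hasselbalch gives pH = pKa = -log(6.04e-04) = 3.22.

pH = pKa = 3.22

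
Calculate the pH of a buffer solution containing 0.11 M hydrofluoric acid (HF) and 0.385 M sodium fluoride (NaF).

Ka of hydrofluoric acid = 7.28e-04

pKa = -log(7.28e-04) = 3.14. pH = pKa + log([A⁻]/[HA]) = 3.14 + log(0.385/0.11)

pH = 3.68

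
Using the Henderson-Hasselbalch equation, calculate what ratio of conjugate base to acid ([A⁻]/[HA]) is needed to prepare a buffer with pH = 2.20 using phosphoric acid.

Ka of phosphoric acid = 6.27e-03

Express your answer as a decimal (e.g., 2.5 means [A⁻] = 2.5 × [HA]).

pKa = -log(6.27e-03) = 2.2027. pH = pKa + log([A⁻]/[HA]), so log([A⁻]/[HA]) = pH − pKa = 2.20 − 2.2027 = -0.0027. [A⁻]/[HA] = 10^(-0.0027) = 0.994

[A⁻]/[HA] = 0.994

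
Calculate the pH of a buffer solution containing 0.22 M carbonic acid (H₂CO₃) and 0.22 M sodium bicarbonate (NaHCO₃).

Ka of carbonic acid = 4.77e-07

pKa = -log(4.77e-07) = 6.32. pH = pKa + log([A⁻]/[HA]) = 6.32 + log(0.22/0.22)

pH = 6.32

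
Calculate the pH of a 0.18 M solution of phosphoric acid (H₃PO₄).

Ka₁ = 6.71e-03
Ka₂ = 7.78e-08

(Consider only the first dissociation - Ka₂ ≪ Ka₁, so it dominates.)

First dissociation dominates. From Ka₁ = [H⁺][HA⁻]/[H₂A], x² + Ka₁·x − Ka₁·C = 0 with C = 0.18 M and Ka₁ = 6.71e-03. Solving: [H⁺] = (−Ka₁ + √(Ka₁² + 4·Ka₁·C)) / 2 = 3.1560e-02 M. pH = -log(3.1560e-02) = 1.50.

pH = 1.50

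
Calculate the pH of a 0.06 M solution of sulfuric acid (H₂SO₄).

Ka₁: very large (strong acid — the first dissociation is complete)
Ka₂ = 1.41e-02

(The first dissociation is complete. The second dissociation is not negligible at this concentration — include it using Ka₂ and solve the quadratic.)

First dissociation is complete: [H⁺]₀ = [HSO₄⁻]₀ = C = 0.06 M. Second dissociation HSO₄⁻ ⇌ H⁺ + SO₄²⁻: let x = [SO₄²⁻]. Ka₂ = (C + x)·x / (C − x) = 1.41e-02 → x² + (C + Ka₂)·x − Ka₂·C = 0 → x² + 0.07410·x − 8.460e-04 = 0. x = (−0.07410 + √(0.07410² + 4 × 8.460e-04)) / 2 = 1.0053e-02 M. [H⁺] = C + x = 0.06 + 1.0053e-02 = 7.0053e-02 M. pH = -log(7.0053e-02) = 1.15.

pH = 1.15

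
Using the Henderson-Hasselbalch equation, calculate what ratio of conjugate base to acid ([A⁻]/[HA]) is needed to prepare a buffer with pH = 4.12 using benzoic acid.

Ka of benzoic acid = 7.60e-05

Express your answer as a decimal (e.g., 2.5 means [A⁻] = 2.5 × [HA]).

pKa = -log(7.60e-05) = 4.1192. pH = pKa + log([A⁻]/[HA]), so log([A⁻]/[HA]) = pH − pKa = 4.12 − 4.1192 = 0.0008. [A⁻]/[HA] = 10^(0.0008) = 1.00

[A⁻]/[HA] = 1.00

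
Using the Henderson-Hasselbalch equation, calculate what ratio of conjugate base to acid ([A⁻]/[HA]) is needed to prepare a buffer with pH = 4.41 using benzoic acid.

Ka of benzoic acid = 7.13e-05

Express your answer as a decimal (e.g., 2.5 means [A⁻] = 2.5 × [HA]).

pKa = -log(7.13e-05) = 4.1469. pH = pKa + log([A⁻]/[HA]), so log([A⁻]/[HA]) = pH − pKa = 4.41 − 4.1469 = 0.2631. [A⁻]/[HA] = 10^(0.2631) = 1.83

[A⁻]/[HA] = 1.83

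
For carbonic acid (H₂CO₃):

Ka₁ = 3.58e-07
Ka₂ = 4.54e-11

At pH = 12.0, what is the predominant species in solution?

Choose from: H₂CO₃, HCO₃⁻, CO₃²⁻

pKa₁ = 6.45, pKa₂ = 10.34. For a polyprotic acid the predominant species crosses at each pKa: below pKa_n the protonated form dominates, above it the deprotonated form does. At pH = 12.0, the predominant species is CO₃²⁻.

CO₃²⁻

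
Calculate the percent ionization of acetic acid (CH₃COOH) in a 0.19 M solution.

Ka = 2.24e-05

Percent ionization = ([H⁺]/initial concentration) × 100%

Using Ka equilibrium: x² + Ka×x - Ka×C = 0. Solving: [H⁺] = 2.0518e-03. Percent = (2.0518e-03/0.19) × 100

Percent ionization = 1.08%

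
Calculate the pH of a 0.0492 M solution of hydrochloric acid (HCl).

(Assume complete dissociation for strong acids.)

[H⁺] = 0.0492 M for strong acid. pH = -log[H⁺] = -log(0.0492)

pH = 1.31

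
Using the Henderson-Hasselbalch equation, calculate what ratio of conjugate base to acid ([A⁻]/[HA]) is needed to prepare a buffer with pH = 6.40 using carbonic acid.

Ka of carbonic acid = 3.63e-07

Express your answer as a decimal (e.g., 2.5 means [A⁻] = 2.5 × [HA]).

pKa = -log(3.63e-07) = 6.4401. pH = pKa + log([A⁻]/[HA]), so log([A⁻]/[HA]) = pH − pKa = 6.40 − 6.4401 = -0.0401. [A⁻]/[HA] = 10^(-0.0401) = 0.912

[A⁻]/[HA] = 0.912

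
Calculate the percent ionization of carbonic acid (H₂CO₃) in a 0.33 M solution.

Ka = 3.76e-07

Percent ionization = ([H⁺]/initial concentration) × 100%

Using Ka equilibrium: x² + Ka×x - Ka×C = 0. Solving: [H⁺] = 3.5206e-04. Percent = (3.5206e-04/0.33) × 100

Percent ionization = 0.107%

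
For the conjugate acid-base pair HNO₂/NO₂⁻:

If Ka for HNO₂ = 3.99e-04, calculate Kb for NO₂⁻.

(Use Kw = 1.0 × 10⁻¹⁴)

For a conjugate pair Ka × Kb = Kw, so Kb = Kw/Ka = 1.0 × 10⁻¹⁴ / 3.99e-04 = 2.51e-11.

K_b = 2.51e-11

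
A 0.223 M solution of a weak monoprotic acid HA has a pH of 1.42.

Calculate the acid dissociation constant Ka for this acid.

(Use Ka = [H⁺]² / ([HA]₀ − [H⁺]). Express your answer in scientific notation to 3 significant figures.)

[H⁺] = 10^(−pH) = 10^(−1.42) = 3.802e-02 M. For HA ⇌ H⁺ + A⁻, Ka = [H⁺][A⁻]/[HA] = [H⁺]² / ([HA]₀ − [H⁺]) = (3.802e-02)² / (0.223 − 3.802e-02) = 7.81e-03.

K_a = 7.81e-03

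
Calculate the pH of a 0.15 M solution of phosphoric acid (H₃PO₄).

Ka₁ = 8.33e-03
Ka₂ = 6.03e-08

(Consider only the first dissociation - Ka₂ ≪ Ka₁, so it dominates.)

First dissociation dominates. From Ka₁ = [H⁺][HA⁻]/[H₂A], x² + Ka₁·x − Ka₁·C = 0 with C = 0.15 M and Ka₁ = 8.33e-03. Solving: [H⁺] = (−Ka₁ + √(Ka₁² + 4·Ka₁·C)) / 2 = 3.1428e-02 M. pH = -log(3.1428e-02) = 1.50.

pH = 1.50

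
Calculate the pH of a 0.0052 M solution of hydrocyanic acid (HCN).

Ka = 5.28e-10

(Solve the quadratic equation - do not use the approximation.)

x² + Ka×x - Ka×C = 0. Using quadratic formula: [H⁺] = 1.6567e-06

pH = 5.78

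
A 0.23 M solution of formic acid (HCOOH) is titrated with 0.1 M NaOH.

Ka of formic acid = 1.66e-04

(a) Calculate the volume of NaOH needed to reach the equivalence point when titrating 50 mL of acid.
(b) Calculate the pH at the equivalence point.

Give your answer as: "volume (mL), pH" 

moles acid = 0.23 × 50/1000 = 0.0115 mol; V_base = moles/0.1 × 1000 = 115.0 mL. At equivalence only the conjugate base is present: [A⁻] = 0.0115/0.165 = 6.9697e-02 M. Kb = Kw/Ka = 6.02e-11; [OH⁻] = √(Kb × [A⁻]) = 2.0491e-06; pOH = 5.69; pH = 14 - pOH = 8.31.

V = 115.0 mL, pH = 8.31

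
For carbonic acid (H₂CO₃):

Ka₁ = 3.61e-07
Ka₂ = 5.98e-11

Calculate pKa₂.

pKa₂ = -log(Ka₂) = -log(5.98e-11) = 10.22.

pK_{a2} = 10.22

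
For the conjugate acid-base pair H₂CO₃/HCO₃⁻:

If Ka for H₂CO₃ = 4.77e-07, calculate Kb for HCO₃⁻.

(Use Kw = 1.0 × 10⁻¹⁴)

For a conjugate pair Ka × Kb = Kw, so Kb = Kw/Ka = 1.0 × 10⁻¹⁴ / 4.77e-07 = 2.10e-08.

K_b = 2.10e-08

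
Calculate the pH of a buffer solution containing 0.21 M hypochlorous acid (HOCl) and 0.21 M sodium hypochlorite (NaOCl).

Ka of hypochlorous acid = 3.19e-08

pKa = -log(3.19e-08) = 7.50. pH = pKa + log([A⁻]/[HA]) = 7.50 + log(0.21/0.21)

pH = 7.50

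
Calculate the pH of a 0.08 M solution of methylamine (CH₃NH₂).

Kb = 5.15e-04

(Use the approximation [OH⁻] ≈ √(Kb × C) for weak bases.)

[OH⁻] = √(Kb × C) = √(5.15e-04 × 0.08) = 6.4187e-03. pOH = 2.19, pH = 14 - pOH

pH = 11.81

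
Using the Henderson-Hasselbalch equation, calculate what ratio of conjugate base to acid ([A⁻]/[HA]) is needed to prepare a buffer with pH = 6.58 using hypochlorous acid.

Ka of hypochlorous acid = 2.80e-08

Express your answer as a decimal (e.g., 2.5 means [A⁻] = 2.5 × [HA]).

pKa = -log(2.80e-08) = 7.5528. pH = pKa + log([A⁻]/[HA]), so log([A⁻]/[HA]) = pH − pKa = 6.58 − 7.5528 = -0.9728. [A⁻]/[HA] = 10^(-0.9728) = 0.106

[A⁻]/[HA] = 0.106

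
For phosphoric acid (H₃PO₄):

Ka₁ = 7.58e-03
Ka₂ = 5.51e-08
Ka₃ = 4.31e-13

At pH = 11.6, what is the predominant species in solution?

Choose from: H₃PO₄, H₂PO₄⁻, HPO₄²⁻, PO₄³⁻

pKa₁ = 2.12, pKa₂ = 7.26, pKa₃ = 12.37. For a polyprotic acid the predominant species crosses at each pKa: below pKa_n the protonated form dominates, above it the deprotonated form does. At pH = 11.6, the predominant species is HPO₄²⁻.

HPO₄²⁻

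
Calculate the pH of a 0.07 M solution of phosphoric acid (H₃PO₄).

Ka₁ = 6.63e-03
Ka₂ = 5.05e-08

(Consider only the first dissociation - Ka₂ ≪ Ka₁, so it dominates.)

First dissociation dominates. From Ka₁ = [H⁺][HA⁻]/[H₂A], x² + Ka₁·x − Ka₁·C = 0 with C = 0.07 M and Ka₁ = 6.63e-03. Solving: [H⁺] = (−Ka₁ + √(Ka₁² + 4·Ka₁·C)) / 2 = 1.8482e-02 M. pH = -log(1.8482e-02) = 1.73.

pH = 1.73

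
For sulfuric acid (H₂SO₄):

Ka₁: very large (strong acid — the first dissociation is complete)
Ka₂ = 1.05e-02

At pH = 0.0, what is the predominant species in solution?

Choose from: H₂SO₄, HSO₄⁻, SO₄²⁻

The first dissociation is complete, so H₂SO₄ itself is never the predominant species in water; pKa₂ = -log(1.05e-02) = 1.98. For a polyprotic acid the predominant species crosses at each pKa: below pKa_n the protonated form dominates, above it the deprotonated form does. At pH = 0.0, the predominant species is HSO₄⁻.

HSO₄⁻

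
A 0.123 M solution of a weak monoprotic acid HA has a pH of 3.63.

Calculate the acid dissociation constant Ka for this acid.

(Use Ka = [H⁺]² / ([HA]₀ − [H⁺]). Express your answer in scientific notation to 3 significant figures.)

[H⁺] = 10^(−pH) = 10^(−3.63) = 2.344e-04 M. For HA ⇌ H⁺ + A⁻, Ka = [H⁺][A⁻]/[HA] = [H⁺]² / ([HA]₀ − [H⁺]) = (2.344e-04)² / (0.123 − 2.344e-04) = 4.48e-07.

K_a = 4.48e-07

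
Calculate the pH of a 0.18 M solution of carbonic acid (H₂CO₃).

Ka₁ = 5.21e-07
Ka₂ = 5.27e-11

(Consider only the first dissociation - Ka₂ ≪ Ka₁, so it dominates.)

First dissociation dominates. From Ka₁ = [H⁺][HA⁻]/[H₂A], x² + Ka₁·x − Ka₁·C = 0 with C = 0.18 M and Ka₁ = 5.21e-07. Solving: [H⁺] = (−Ka₁ + √(Ka₁² + 4·Ka₁·C)) / 2 = 3.0597e-04 M. pH = -log(3.0597e-04) = 3.51.

pH = 3.51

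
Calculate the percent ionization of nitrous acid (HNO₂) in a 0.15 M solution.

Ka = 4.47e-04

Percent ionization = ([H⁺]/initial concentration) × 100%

Using Ka equilibrium: x² + Ka×x - Ka×C = 0. Solving: [H⁺] = 7.9680e-03. Percent = (7.9680e-03/0.15) × 100

Percent ionization = 5.31%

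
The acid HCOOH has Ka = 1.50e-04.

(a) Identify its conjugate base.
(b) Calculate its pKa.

(a) The conjugate base is formed by removing one H⁺ from HCOOH, giving HCOO⁻. (b) pKa = -log(Ka) = -log(1.50e-04) = 3.82.

Conjugate base: HCOO⁻; pK_a = 3.82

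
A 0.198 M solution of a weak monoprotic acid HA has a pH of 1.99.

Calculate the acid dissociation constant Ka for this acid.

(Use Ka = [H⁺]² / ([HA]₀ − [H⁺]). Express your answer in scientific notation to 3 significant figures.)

[H⁺] = 10^(−pH) = 10^(−1.99) = 1.023e-02 M. For HA ⇌ H⁺ + A⁻, Ka = [H⁺][A⁻]/[HA] = [H⁺]² / ([HA]₀ − [H⁺]) = (1.023e-02)² / (0.198 − 1.023e-02) = 5.58e-04.

K_a = 5.58e-04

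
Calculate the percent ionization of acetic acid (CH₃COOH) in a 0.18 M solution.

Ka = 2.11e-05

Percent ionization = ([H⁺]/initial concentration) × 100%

Using Ka equilibrium: x² + Ka×x - Ka×C = 0. Solving: [H⁺] = 1.9383e-03. Percent = (1.9383e-03/0.18) × 100

Percent ionization = 1.08%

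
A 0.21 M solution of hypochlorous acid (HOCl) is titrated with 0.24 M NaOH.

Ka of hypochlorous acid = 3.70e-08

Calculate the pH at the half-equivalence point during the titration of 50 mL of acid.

At half-equivalence [HA] = [A⁻], so Henderson-Hasselbalch gives pH = pKa = -log(3.70e-08) = 7.43.

pH = pKa = 7.43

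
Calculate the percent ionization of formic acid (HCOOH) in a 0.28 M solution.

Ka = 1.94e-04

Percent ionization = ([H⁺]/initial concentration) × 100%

Using Ka equilibrium: x² + Ka×x - Ka×C = 0. Solving: [H⁺] = 7.2738e-03. Percent = (7.2738e-03/0.28) × 100

Percent ionization = 2.6%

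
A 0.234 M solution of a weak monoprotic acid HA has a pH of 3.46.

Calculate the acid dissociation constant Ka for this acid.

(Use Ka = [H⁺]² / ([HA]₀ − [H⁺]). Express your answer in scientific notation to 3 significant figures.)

[H⁺] = 10^(−pH) = 10^(−3.46) = 3.467e-04 M. For HA ⇌ H⁺ + A⁻, Ka = [H⁺][A⁻]/[HA] = [H⁺]² / ([HA]₀ − [H⁺]) = (3.467e-04)² / (0.234 − 3.467e-04) = 5.15e-07.

K_a = 5.15e-07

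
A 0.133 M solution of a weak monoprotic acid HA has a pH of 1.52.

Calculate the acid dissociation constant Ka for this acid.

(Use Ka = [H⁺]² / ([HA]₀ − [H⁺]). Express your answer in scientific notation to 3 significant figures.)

[H⁺] = 10^(−pH) = 10^(−1.52) = 3.020e-02 M. For HA ⇌ H⁺ + A⁻, Ka = [H⁺][A⁻]/[HA] = [H⁺]² / ([HA]₀ − [H⁺]) = (3.020e-02)² / (0.133 − 3.020e-02) = 8.87e-03.

K_a = 8.87e-03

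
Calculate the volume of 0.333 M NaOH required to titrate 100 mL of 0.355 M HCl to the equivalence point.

At equivalence: moles acid = moles base. moles HCl = 0.355 × 100/1000 = 0.0355 mol. V_base = moles / 0.333 × 1000 = 106.6 mL.

V_{base} = 106.6 mL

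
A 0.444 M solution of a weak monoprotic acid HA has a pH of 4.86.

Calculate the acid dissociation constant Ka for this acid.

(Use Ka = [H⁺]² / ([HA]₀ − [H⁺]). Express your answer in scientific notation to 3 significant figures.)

[H⁺] = 10^(−pH) = 10^(−4.86) = 1.380e-05 M. For HA ⇌ H⁺ + A⁻, Ka = [H⁺][A⁻]/[HA] = [H⁺]² / ([HA]₀ − [H⁺]) = (1.380e-05)² / (0.444 − 1.380e-05) = 4.29e-10.

K_a = 4.29e-10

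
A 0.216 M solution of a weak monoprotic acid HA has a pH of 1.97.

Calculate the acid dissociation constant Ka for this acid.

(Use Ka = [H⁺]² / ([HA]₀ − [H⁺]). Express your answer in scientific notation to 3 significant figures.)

[H⁺] = 10^(−pH) = 10^(−1.97) = 1.072e-02 M. For HA ⇌ H⁺ + A⁻, Ka = [H⁺][A⁻]/[HA] = [H⁺]² / ([HA]₀ − [H⁺]) = (1.072e-02)² / (0.216 − 1.072e-02) = 5.59e-04.

K_a = 5.59e-04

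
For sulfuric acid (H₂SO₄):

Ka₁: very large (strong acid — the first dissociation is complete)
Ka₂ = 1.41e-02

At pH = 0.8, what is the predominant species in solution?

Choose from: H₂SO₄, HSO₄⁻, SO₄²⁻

The first dissociation is complete, so H₂SO₄ itself is never the predominant species in water; pKa₂ = -log(1.41e-02) = 1.85. For a polyprotic acid the predominant species crosses at each pKa: below pKa_n the protonated form dominates, above it the deprotonated form does. At pH = 0.8, the predominant species is HSO₄⁻.

HSO₄⁻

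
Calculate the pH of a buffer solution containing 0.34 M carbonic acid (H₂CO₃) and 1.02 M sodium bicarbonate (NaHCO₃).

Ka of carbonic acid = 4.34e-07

pKa = -log(4.34e-07) = 6.36. pH = pKa + log([A⁻]/[HA]) = 6.36 + log(1.02/0.34)

pH = 6.84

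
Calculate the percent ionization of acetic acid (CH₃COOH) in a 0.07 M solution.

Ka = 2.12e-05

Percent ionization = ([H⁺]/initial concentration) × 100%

Using Ka equilibrium: x² + Ka×x - Ka×C = 0. Solving: [H⁺] = 1.2076e-03. Percent = (1.2076e-03/0.07) × 100

Percent ionization = 1.73%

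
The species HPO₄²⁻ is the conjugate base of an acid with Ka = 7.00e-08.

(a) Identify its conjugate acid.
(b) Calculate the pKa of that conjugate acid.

(a) The conjugate acid is formed by adding one H⁺ to HPO₄²⁻, giving H₂PO₄⁻. (b) pKa = -log(Ka) = -log(7.00e-08) = 7.15.

Conjugate acid: H₂PO₄⁻; pK_a = 7.15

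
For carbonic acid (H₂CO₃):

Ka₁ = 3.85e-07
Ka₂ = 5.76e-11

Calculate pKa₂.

pKa₂ = -log(Ka₂) = -log(5.76e-11) = 10.24.

pK_{a2} = 10.24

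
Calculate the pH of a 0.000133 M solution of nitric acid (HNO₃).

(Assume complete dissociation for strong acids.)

[H⁺] = 0.000133 M for strong acid. pH = -log[H⁺] = -log(0.000133)

pH = 3.88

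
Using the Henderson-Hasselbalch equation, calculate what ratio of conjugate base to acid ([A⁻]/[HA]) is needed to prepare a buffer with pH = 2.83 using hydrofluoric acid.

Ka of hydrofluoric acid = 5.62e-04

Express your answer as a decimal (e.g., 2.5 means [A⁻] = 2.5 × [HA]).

pKa = -log(5.62e-04) = 3.2503. pH = pKa + log([A⁻]/[HA]), so log([A⁻]/[HA]) = pH − pKa = 2.83 − 3.2503 = -0.4203. [A⁻]/[HA] = 10^(-0.4203) = 0.380

[A⁻]/[HA] = 0.380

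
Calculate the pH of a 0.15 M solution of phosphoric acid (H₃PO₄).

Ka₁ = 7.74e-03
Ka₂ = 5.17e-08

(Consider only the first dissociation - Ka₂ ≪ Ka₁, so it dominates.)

First dissociation dominates. From Ka₁ = [H⁺][HA⁻]/[H₂A], x² + Ka₁·x − Ka₁·C = 0 with C = 0.15 M and Ka₁ = 7.74e-03. Solving: [H⁺] = (−Ka₁ + √(Ka₁² + 4·Ka₁·C)) / 2 = 3.0423e-02 M. pH = -log(3.0423e-02) = 1.52.

pH = 1.52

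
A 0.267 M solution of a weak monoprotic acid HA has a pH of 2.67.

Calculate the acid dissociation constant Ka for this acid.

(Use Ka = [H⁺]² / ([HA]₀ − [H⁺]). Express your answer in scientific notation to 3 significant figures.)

[H⁺] = 10^(−pH) = 10^(−2.67) = 2.138e-03 M. For HA ⇌ H⁺ + A⁻, Ka = [H⁺][A⁻]/[HA] = [H⁺]² / ([HA]₀ − [H⁺]) = (2.138e-03)² / (0.267 − 2.138e-03) = 1.73e-05.

K_a = 1.73e-05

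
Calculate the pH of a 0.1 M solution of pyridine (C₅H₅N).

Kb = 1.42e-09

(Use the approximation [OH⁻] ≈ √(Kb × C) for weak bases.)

[OH⁻] = √(Kb × C) = √(1.42e-09 × 0.1) = 1.1916e-05. pOH = 4.92, pH = 14 - pOH

pH = 9.08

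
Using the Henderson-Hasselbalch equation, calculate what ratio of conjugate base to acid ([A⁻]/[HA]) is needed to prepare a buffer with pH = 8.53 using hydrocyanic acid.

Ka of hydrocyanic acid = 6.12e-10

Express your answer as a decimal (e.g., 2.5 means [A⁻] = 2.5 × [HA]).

pKa = -log(6.12e-10) = 9.2132. pH = pKa + log([A⁻]/[HA]), so log([A⁻]/[HA]) = pH − pKa = 8.53 − 9.2132 = -0.6832. [A⁻]/[HA] = 10^(-0.6832) = 0.207

[A⁻]/[HA] = 0.207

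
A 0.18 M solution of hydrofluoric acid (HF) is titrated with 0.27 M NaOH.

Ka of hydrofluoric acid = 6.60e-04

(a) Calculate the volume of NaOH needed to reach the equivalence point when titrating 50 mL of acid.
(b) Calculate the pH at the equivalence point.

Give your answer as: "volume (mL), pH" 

moles acid = 0.18 × 50/1000 = 0.009 mol; V_base = moles/0.27 × 1000 = 33.3 mL. At equivalence only the conjugate base is present: [A⁻] = 0.009/0.083 = 1.0800e-01 M. Kb = Kw/Ka = 1.52e-11; [OH⁻] = √(Kb × [A⁻]) = 1.2792e-06; pOH = 5.89; pH = 14 - pOH = 8.11.

V = 33.3 mL, pH = 8.11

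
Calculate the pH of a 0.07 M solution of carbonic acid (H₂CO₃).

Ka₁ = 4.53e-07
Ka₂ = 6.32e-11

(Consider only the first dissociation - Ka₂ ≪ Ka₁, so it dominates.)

First dissociation dominates. From Ka₁ = [H⁺][HA⁻]/[H₂A], x² + Ka₁·x − Ka₁·C = 0 with C = 0.07 M and Ka₁ = 4.53e-07. Solving: [H⁺] = (−Ka₁ + √(Ka₁² + 4·Ka₁·C)) / 2 = 1.7785e-04 M. pH = -log(1.7785e-04) = 3.75.

pH = 3.75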